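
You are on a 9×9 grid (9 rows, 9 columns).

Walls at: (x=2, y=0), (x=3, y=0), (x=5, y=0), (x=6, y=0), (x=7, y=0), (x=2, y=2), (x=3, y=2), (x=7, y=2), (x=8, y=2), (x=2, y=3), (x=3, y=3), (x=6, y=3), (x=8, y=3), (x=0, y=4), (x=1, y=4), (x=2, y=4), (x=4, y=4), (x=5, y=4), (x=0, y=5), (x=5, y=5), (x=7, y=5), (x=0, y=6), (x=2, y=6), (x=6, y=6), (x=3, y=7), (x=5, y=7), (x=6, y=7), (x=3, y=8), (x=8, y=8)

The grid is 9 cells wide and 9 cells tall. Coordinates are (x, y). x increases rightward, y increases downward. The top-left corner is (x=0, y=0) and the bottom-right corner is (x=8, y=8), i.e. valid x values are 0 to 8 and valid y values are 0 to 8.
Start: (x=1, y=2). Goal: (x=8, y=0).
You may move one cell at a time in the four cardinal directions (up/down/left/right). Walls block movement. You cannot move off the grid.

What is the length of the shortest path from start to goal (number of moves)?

BFS from (x=1, y=2) until reaching (x=8, y=0):
  Distance 0: (x=1, y=2)
  Distance 1: (x=1, y=1), (x=0, y=2), (x=1, y=3)
  Distance 2: (x=1, y=0), (x=0, y=1), (x=2, y=1), (x=0, y=3)
  Distance 3: (x=0, y=0), (x=3, y=1)
  Distance 4: (x=4, y=1)
  Distance 5: (x=4, y=0), (x=5, y=1), (x=4, y=2)
  Distance 6: (x=6, y=1), (x=5, y=2), (x=4, y=3)
  Distance 7: (x=7, y=1), (x=6, y=2), (x=5, y=3)
  Distance 8: (x=8, y=1)
  Distance 9: (x=8, y=0)  <- goal reached here
One shortest path (9 moves): (x=1, y=2) -> (x=1, y=1) -> (x=2, y=1) -> (x=3, y=1) -> (x=4, y=1) -> (x=5, y=1) -> (x=6, y=1) -> (x=7, y=1) -> (x=8, y=1) -> (x=8, y=0)

Answer: Shortest path length: 9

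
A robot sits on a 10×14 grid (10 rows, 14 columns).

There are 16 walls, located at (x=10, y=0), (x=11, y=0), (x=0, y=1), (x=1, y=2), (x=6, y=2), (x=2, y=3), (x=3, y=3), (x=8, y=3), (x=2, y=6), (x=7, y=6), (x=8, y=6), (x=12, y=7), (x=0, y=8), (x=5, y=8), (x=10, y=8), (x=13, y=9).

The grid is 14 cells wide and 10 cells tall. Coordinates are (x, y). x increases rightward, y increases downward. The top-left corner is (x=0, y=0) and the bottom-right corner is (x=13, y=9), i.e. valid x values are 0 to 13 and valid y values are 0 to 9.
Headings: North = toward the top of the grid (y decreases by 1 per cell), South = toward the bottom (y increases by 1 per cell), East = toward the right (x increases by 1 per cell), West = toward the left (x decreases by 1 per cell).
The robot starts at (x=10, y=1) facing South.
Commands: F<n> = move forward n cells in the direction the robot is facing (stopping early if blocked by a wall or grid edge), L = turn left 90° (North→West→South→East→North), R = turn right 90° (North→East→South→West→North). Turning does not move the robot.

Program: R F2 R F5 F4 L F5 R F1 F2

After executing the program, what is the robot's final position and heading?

Start: (x=10, y=1), facing South
  R: turn right, now facing West
  F2: move forward 2, now at (x=8, y=1)
  R: turn right, now facing North
  F5: move forward 1/5 (blocked), now at (x=8, y=0)
  F4: move forward 0/4 (blocked), now at (x=8, y=0)
  L: turn left, now facing West
  F5: move forward 5, now at (x=3, y=0)
  R: turn right, now facing North
  F1: move forward 0/1 (blocked), now at (x=3, y=0)
  F2: move forward 0/2 (blocked), now at (x=3, y=0)
Final: (x=3, y=0), facing North

Answer: Final position: (x=3, y=0), facing North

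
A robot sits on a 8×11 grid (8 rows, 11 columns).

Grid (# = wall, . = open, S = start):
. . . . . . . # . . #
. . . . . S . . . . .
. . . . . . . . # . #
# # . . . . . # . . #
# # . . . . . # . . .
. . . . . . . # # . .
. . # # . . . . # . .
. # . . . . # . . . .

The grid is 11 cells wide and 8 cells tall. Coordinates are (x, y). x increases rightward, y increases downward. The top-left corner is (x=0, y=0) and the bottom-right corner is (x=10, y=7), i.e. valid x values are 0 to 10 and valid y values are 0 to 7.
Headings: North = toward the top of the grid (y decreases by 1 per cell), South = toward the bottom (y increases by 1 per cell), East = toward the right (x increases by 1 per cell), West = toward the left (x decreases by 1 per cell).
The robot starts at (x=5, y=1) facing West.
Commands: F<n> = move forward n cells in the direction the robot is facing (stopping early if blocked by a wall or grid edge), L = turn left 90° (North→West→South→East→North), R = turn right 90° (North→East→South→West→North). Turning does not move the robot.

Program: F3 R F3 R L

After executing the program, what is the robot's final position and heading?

Answer: Final position: (x=2, y=0), facing North

Derivation:
Start: (x=5, y=1), facing West
  F3: move forward 3, now at (x=2, y=1)
  R: turn right, now facing North
  F3: move forward 1/3 (blocked), now at (x=2, y=0)
  R: turn right, now facing East
  L: turn left, now facing North
Final: (x=2, y=0), facing North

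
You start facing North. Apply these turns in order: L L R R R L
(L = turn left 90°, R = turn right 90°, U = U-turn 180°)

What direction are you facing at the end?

Start: North
  L (left (90° counter-clockwise)) -> West
  L (left (90° counter-clockwise)) -> South
  R (right (90° clockwise)) -> West
  R (right (90° clockwise)) -> North
  R (right (90° clockwise)) -> East
  L (left (90° counter-clockwise)) -> North
Final: North

Answer: Final heading: North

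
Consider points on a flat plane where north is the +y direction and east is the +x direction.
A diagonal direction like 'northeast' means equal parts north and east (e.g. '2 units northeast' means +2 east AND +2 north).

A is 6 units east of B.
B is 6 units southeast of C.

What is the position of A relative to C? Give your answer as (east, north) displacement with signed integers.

Answer: A is at (east=12, north=-6) relative to C.

Derivation:
Place C at the origin (east=0, north=0).
  B is 6 units southeast of C: delta (east=+6, north=-6); B at (east=6, north=-6).
  A is 6 units east of B: delta (east=+6, north=+0); A at (east=12, north=-6).
Therefore A relative to C: (east=12, north=-6).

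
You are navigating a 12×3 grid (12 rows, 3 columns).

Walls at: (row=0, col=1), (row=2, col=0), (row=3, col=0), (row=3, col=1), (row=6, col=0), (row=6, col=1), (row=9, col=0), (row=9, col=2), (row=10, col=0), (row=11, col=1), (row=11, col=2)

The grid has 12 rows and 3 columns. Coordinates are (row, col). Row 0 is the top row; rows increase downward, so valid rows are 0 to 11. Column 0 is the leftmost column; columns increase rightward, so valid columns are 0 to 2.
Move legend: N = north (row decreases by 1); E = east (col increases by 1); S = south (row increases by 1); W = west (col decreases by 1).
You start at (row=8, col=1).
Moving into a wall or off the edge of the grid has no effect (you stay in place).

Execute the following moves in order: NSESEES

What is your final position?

Answer: Final position: (row=8, col=2)

Derivation:
Start: (row=8, col=1)
  N (north): (row=8, col=1) -> (row=7, col=1)
  S (south): (row=7, col=1) -> (row=8, col=1)
  E (east): (row=8, col=1) -> (row=8, col=2)
  S (south): blocked, stay at (row=8, col=2)
  E (east): blocked, stay at (row=8, col=2)
  E (east): blocked, stay at (row=8, col=2)
  S (south): blocked, stay at (row=8, col=2)
Final: (row=8, col=2)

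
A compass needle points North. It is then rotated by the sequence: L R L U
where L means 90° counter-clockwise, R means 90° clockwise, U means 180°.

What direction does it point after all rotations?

Start: North
  L (left (90° counter-clockwise)) -> West
  R (right (90° clockwise)) -> North
  L (left (90° counter-clockwise)) -> West
  U (U-turn (180°)) -> East
Final: East

Answer: Final heading: East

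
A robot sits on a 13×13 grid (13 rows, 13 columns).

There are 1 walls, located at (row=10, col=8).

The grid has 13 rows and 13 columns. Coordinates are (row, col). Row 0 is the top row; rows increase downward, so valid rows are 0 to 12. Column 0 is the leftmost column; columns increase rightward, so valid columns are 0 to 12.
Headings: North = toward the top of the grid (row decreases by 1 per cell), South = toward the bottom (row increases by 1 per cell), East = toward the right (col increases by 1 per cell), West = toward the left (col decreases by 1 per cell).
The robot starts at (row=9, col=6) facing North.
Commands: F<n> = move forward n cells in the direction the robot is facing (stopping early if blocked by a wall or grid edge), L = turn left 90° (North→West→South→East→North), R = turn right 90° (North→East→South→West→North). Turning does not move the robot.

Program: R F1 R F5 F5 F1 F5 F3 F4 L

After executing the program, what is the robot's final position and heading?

Start: (row=9, col=6), facing North
  R: turn right, now facing East
  F1: move forward 1, now at (row=9, col=7)
  R: turn right, now facing South
  F5: move forward 3/5 (blocked), now at (row=12, col=7)
  F5: move forward 0/5 (blocked), now at (row=12, col=7)
  F1: move forward 0/1 (blocked), now at (row=12, col=7)
  F5: move forward 0/5 (blocked), now at (row=12, col=7)
  F3: move forward 0/3 (blocked), now at (row=12, col=7)
  F4: move forward 0/4 (blocked), now at (row=12, col=7)
  L: turn left, now facing East
Final: (row=12, col=7), facing East

Answer: Final position: (row=12, col=7), facing East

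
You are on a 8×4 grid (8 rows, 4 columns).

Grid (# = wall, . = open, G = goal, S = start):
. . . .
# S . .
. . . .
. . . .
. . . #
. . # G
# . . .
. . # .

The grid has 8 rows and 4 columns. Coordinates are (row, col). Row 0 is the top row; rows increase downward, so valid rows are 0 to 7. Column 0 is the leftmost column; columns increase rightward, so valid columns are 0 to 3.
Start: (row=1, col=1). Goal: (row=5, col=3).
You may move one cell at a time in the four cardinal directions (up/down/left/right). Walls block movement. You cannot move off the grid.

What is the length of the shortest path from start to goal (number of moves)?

BFS from (row=1, col=1) until reaching (row=5, col=3):
  Distance 0: (row=1, col=1)
  Distance 1: (row=0, col=1), (row=1, col=2), (row=2, col=1)
  Distance 2: (row=0, col=0), (row=0, col=2), (row=1, col=3), (row=2, col=0), (row=2, col=2), (row=3, col=1)
  Distance 3: (row=0, col=3), (row=2, col=3), (row=3, col=0), (row=3, col=2), (row=4, col=1)
  Distance 4: (row=3, col=3), (row=4, col=0), (row=4, col=2), (row=5, col=1)
  Distance 5: (row=5, col=0), (row=6, col=1)
  Distance 6: (row=6, col=2), (row=7, col=1)
  Distance 7: (row=6, col=3), (row=7, col=0)
  Distance 8: (row=5, col=3), (row=7, col=3)  <- goal reached here
One shortest path (8 moves): (row=1, col=1) -> (row=2, col=1) -> (row=3, col=1) -> (row=4, col=1) -> (row=5, col=1) -> (row=6, col=1) -> (row=6, col=2) -> (row=6, col=3) -> (row=5, col=3)

Answer: Shortest path length: 8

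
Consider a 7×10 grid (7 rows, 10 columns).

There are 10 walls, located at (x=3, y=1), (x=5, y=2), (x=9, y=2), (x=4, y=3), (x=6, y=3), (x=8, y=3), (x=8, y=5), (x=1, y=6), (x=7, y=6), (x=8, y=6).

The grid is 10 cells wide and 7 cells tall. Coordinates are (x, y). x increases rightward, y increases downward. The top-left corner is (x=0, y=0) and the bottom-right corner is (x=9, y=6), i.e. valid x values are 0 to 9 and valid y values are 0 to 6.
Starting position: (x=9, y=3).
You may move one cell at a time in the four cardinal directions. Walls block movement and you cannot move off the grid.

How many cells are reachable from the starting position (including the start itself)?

BFS flood-fill from (x=9, y=3):
  Distance 0: (x=9, y=3)
  Distance 1: (x=9, y=4)
  Distance 2: (x=8, y=4), (x=9, y=5)
  Distance 3: (x=7, y=4), (x=9, y=6)
  Distance 4: (x=7, y=3), (x=6, y=4), (x=7, y=5)
  Distance 5: (x=7, y=2), (x=5, y=4), (x=6, y=5)
  Distance 6: (x=7, y=1), (x=6, y=2), (x=8, y=2), (x=5, y=3), (x=4, y=4), (x=5, y=5), (x=6, y=6)
  Distance 7: (x=7, y=0), (x=6, y=1), (x=8, y=1), (x=3, y=4), (x=4, y=5), (x=5, y=6)
  Distance 8: (x=6, y=0), (x=8, y=0), (x=5, y=1), (x=9, y=1), (x=3, y=3), (x=2, y=4), (x=3, y=5), (x=4, y=6)
  Distance 9: (x=5, y=0), (x=9, y=0), (x=4, y=1), (x=3, y=2), (x=2, y=3), (x=1, y=4), (x=2, y=5), (x=3, y=6)
  Distance 10: (x=4, y=0), (x=2, y=2), (x=4, y=2), (x=1, y=3), (x=0, y=4), (x=1, y=5), (x=2, y=6)
  Distance 11: (x=3, y=0), (x=2, y=1), (x=1, y=2), (x=0, y=3), (x=0, y=5)
  Distance 12: (x=2, y=0), (x=1, y=1), (x=0, y=2), (x=0, y=6)
  Distance 13: (x=1, y=0), (x=0, y=1)
  Distance 14: (x=0, y=0)
Total reachable: 60 (grid has 60 open cells total)

Answer: Reachable cells: 60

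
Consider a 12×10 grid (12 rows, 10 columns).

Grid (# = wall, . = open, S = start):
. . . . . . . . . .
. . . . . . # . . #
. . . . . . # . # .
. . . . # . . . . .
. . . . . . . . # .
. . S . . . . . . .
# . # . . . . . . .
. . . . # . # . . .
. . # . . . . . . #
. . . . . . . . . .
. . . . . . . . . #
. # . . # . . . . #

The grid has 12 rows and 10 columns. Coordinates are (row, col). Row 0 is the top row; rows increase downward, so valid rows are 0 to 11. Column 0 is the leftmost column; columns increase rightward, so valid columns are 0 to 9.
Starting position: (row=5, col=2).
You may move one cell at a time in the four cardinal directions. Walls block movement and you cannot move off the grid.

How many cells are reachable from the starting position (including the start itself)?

Answer: Reachable cells: 104

Derivation:
BFS flood-fill from (row=5, col=2):
  Distance 0: (row=5, col=2)
  Distance 1: (row=4, col=2), (row=5, col=1), (row=5, col=3)
  Distance 2: (row=3, col=2), (row=4, col=1), (row=4, col=3), (row=5, col=0), (row=5, col=4), (row=6, col=1), (row=6, col=3)
  Distance 3: (row=2, col=2), (row=3, col=1), (row=3, col=3), (row=4, col=0), (row=4, col=4), (row=5, col=5), (row=6, col=4), (row=7, col=1), (row=7, col=3)
  Distance 4: (row=1, col=2), (row=2, col=1), (row=2, col=3), (row=3, col=0), (row=4, col=5), (row=5, col=6), (row=6, col=5), (row=7, col=0), (row=7, col=2), (row=8, col=1), (row=8, col=3)
  Distance 5: (row=0, col=2), (row=1, col=1), (row=1, col=3), (row=2, col=0), (row=2, col=4), (row=3, col=5), (row=4, col=6), (row=5, col=7), (row=6, col=6), (row=7, col=5), (row=8, col=0), (row=8, col=4), (row=9, col=1), (row=9, col=3)
  Distance 6: (row=0, col=1), (row=0, col=3), (row=1, col=0), (row=1, col=4), (row=2, col=5), (row=3, col=6), (row=4, col=7), (row=5, col=8), (row=6, col=7), (row=8, col=5), (row=9, col=0), (row=9, col=2), (row=9, col=4), (row=10, col=1), (row=10, col=3)
  Distance 7: (row=0, col=0), (row=0, col=4), (row=1, col=5), (row=3, col=7), (row=5, col=9), (row=6, col=8), (row=7, col=7), (row=8, col=6), (row=9, col=5), (row=10, col=0), (row=10, col=2), (row=10, col=4), (row=11, col=3)
  Distance 8: (row=0, col=5), (row=2, col=7), (row=3, col=8), (row=4, col=9), (row=6, col=9), (row=7, col=8), (row=8, col=7), (row=9, col=6), (row=10, col=5), (row=11, col=0), (row=11, col=2)
  Distance 9: (row=0, col=6), (row=1, col=7), (row=3, col=9), (row=7, col=9), (row=8, col=8), (row=9, col=7), (row=10, col=6), (row=11, col=5)
  Distance 10: (row=0, col=7), (row=1, col=8), (row=2, col=9), (row=9, col=8), (row=10, col=7), (row=11, col=6)
  Distance 11: (row=0, col=8), (row=9, col=9), (row=10, col=8), (row=11, col=7)
  Distance 12: (row=0, col=9), (row=11, col=8)
Total reachable: 104 (grid has 104 open cells total)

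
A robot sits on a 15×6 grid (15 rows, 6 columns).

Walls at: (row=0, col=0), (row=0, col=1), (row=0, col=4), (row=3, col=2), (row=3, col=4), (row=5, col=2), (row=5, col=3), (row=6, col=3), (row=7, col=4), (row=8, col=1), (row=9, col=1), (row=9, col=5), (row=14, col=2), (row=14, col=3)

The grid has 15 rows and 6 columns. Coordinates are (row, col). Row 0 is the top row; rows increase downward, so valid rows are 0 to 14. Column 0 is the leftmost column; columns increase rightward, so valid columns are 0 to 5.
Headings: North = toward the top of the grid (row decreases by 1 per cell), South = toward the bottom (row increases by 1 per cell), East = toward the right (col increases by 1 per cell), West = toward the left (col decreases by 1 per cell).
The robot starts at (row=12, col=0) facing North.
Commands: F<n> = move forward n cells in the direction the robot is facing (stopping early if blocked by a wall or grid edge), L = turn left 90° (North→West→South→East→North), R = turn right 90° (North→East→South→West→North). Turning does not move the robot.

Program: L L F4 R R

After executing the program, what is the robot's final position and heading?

Start: (row=12, col=0), facing North
  L: turn left, now facing West
  L: turn left, now facing South
  F4: move forward 2/4 (blocked), now at (row=14, col=0)
  R: turn right, now facing West
  R: turn right, now facing North
Final: (row=14, col=0), facing North

Answer: Final position: (row=14, col=0), facing North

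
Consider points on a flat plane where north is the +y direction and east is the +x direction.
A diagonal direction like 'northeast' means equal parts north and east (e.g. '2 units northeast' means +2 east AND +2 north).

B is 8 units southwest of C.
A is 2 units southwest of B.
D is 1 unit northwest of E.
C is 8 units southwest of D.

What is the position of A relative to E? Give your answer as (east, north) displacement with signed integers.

Place E at the origin (east=0, north=0).
  D is 1 unit northwest of E: delta (east=-1, north=+1); D at (east=-1, north=1).
  C is 8 units southwest of D: delta (east=-8, north=-8); C at (east=-9, north=-7).
  B is 8 units southwest of C: delta (east=-8, north=-8); B at (east=-17, north=-15).
  A is 2 units southwest of B: delta (east=-2, north=-2); A at (east=-19, north=-17).
Therefore A relative to E: (east=-19, north=-17).

Answer: A is at (east=-19, north=-17) relative to E.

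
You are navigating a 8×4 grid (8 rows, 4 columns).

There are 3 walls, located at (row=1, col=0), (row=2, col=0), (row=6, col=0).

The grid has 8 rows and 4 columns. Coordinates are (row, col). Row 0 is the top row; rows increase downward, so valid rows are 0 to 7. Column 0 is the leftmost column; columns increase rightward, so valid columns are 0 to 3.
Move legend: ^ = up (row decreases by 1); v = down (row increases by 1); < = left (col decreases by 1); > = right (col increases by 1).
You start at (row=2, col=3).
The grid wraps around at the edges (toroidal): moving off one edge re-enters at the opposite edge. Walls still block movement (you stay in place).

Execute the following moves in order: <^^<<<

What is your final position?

Start: (row=2, col=3)
  < (left): (row=2, col=3) -> (row=2, col=2)
  ^ (up): (row=2, col=2) -> (row=1, col=2)
  ^ (up): (row=1, col=2) -> (row=0, col=2)
  < (left): (row=0, col=2) -> (row=0, col=1)
  < (left): (row=0, col=1) -> (row=0, col=0)
  < (left): (row=0, col=0) -> (row=0, col=3)
Final: (row=0, col=3)

Answer: Final position: (row=0, col=3)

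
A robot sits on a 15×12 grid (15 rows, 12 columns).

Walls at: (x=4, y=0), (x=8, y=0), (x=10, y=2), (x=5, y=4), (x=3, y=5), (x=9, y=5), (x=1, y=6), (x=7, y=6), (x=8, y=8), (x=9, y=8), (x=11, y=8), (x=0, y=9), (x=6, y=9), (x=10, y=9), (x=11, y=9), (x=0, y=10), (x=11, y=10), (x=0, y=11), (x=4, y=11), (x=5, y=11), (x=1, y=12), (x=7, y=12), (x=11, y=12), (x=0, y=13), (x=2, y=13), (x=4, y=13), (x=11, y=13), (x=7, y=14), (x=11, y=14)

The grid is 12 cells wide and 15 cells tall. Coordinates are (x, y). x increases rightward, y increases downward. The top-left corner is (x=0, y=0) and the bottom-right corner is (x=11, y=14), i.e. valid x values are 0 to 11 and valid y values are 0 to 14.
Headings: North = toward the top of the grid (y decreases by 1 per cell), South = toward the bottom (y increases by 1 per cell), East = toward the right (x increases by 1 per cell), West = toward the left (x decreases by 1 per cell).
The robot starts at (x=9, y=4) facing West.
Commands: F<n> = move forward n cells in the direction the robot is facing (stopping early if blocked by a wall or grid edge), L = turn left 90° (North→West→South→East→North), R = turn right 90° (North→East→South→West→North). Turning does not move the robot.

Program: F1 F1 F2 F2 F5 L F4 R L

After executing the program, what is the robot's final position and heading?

Start: (x=9, y=4), facing West
  F1: move forward 1, now at (x=8, y=4)
  F1: move forward 1, now at (x=7, y=4)
  F2: move forward 1/2 (blocked), now at (x=6, y=4)
  F2: move forward 0/2 (blocked), now at (x=6, y=4)
  F5: move forward 0/5 (blocked), now at (x=6, y=4)
  L: turn left, now facing South
  F4: move forward 4, now at (x=6, y=8)
  R: turn right, now facing West
  L: turn left, now facing South
Final: (x=6, y=8), facing South

Answer: Final position: (x=6, y=8), facing South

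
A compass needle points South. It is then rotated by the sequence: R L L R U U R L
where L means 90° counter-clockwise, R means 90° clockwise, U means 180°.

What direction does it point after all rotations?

Answer: Final heading: South

Derivation:
Start: South
  R (right (90° clockwise)) -> West
  L (left (90° counter-clockwise)) -> South
  L (left (90° counter-clockwise)) -> East
  R (right (90° clockwise)) -> South
  U (U-turn (180°)) -> North
  U (U-turn (180°)) -> South
  R (right (90° clockwise)) -> West
  L (left (90° counter-clockwise)) -> South
Final: South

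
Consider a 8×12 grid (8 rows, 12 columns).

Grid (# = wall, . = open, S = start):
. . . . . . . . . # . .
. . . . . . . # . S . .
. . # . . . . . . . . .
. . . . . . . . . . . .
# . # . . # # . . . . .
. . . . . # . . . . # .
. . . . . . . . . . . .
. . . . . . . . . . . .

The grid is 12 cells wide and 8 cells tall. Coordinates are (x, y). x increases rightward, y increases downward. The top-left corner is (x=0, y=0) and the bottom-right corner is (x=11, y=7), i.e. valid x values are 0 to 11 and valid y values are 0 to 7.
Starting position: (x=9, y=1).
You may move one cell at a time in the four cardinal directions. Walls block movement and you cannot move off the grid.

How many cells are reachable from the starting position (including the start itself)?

Answer: Reachable cells: 87

Derivation:
BFS flood-fill from (x=9, y=1):
  Distance 0: (x=9, y=1)
  Distance 1: (x=8, y=1), (x=10, y=1), (x=9, y=2)
  Distance 2: (x=8, y=0), (x=10, y=0), (x=11, y=1), (x=8, y=2), (x=10, y=2), (x=9, y=3)
  Distance 3: (x=7, y=0), (x=11, y=0), (x=7, y=2), (x=11, y=2), (x=8, y=3), (x=10, y=3), (x=9, y=4)
  Distance 4: (x=6, y=0), (x=6, y=2), (x=7, y=3), (x=11, y=3), (x=8, y=4), (x=10, y=4), (x=9, y=5)
  Distance 5: (x=5, y=0), (x=6, y=1), (x=5, y=2), (x=6, y=3), (x=7, y=4), (x=11, y=4), (x=8, y=5), (x=9, y=6)
  Distance 6: (x=4, y=0), (x=5, y=1), (x=4, y=2), (x=5, y=3), (x=7, y=5), (x=11, y=5), (x=8, y=6), (x=10, y=6), (x=9, y=7)
  Distance 7: (x=3, y=0), (x=4, y=1), (x=3, y=2), (x=4, y=3), (x=6, y=5), (x=7, y=6), (x=11, y=6), (x=8, y=7), (x=10, y=7)
  Distance 8: (x=2, y=0), (x=3, y=1), (x=3, y=3), (x=4, y=4), (x=6, y=6), (x=7, y=7), (x=11, y=7)
  Distance 9: (x=1, y=0), (x=2, y=1), (x=2, y=3), (x=3, y=4), (x=4, y=5), (x=5, y=6), (x=6, y=7)
  Distance 10: (x=0, y=0), (x=1, y=1), (x=1, y=3), (x=3, y=5), (x=4, y=6), (x=5, y=7)
  Distance 11: (x=0, y=1), (x=1, y=2), (x=0, y=3), (x=1, y=4), (x=2, y=5), (x=3, y=6), (x=4, y=7)
  Distance 12: (x=0, y=2), (x=1, y=5), (x=2, y=6), (x=3, y=7)
  Distance 13: (x=0, y=5), (x=1, y=6), (x=2, y=7)
  Distance 14: (x=0, y=6), (x=1, y=7)
  Distance 15: (x=0, y=7)
Total reachable: 87 (grid has 87 open cells total)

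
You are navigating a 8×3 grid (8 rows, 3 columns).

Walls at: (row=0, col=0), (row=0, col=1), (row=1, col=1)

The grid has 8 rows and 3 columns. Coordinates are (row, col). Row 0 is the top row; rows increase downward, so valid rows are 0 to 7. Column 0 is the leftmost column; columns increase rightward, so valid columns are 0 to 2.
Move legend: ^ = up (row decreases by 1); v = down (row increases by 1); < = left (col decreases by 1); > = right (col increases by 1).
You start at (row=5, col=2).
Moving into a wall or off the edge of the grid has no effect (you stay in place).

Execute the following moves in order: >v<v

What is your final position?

Answer: Final position: (row=7, col=1)

Derivation:
Start: (row=5, col=2)
  > (right): blocked, stay at (row=5, col=2)
  v (down): (row=5, col=2) -> (row=6, col=2)
  < (left): (row=6, col=2) -> (row=6, col=1)
  v (down): (row=6, col=1) -> (row=7, col=1)
Final: (row=7, col=1)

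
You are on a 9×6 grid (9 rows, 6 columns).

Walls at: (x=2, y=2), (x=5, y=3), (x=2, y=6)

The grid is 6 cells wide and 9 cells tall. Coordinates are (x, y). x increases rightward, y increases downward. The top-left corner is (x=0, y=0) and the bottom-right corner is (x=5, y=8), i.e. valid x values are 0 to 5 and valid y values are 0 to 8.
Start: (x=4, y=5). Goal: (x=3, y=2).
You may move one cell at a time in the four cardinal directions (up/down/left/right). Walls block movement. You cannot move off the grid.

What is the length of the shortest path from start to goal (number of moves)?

Answer: Shortest path length: 4

Derivation:
BFS from (x=4, y=5) until reaching (x=3, y=2):
  Distance 0: (x=4, y=5)
  Distance 1: (x=4, y=4), (x=3, y=5), (x=5, y=5), (x=4, y=6)
  Distance 2: (x=4, y=3), (x=3, y=4), (x=5, y=4), (x=2, y=5), (x=3, y=6), (x=5, y=6), (x=4, y=7)
  Distance 3: (x=4, y=2), (x=3, y=3), (x=2, y=4), (x=1, y=5), (x=3, y=7), (x=5, y=7), (x=4, y=8)
  Distance 4: (x=4, y=1), (x=3, y=2), (x=5, y=2), (x=2, y=3), (x=1, y=4), (x=0, y=5), (x=1, y=6), (x=2, y=7), (x=3, y=8), (x=5, y=8)  <- goal reached here
One shortest path (4 moves): (x=4, y=5) -> (x=3, y=5) -> (x=3, y=4) -> (x=3, y=3) -> (x=3, y=2)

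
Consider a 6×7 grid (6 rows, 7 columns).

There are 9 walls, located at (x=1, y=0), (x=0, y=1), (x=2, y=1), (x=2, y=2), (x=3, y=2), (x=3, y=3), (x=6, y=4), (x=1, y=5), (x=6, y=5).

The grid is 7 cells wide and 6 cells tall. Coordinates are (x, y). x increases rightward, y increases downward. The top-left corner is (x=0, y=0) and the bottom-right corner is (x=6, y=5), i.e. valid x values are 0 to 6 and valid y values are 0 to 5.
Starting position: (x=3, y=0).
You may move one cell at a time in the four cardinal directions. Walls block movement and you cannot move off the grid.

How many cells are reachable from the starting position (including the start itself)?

BFS flood-fill from (x=3, y=0):
  Distance 0: (x=3, y=0)
  Distance 1: (x=2, y=0), (x=4, y=0), (x=3, y=1)
  Distance 2: (x=5, y=0), (x=4, y=1)
  Distance 3: (x=6, y=0), (x=5, y=1), (x=4, y=2)
  Distance 4: (x=6, y=1), (x=5, y=2), (x=4, y=3)
  Distance 5: (x=6, y=2), (x=5, y=3), (x=4, y=4)
  Distance 6: (x=6, y=3), (x=3, y=4), (x=5, y=4), (x=4, y=5)
  Distance 7: (x=2, y=4), (x=3, y=5), (x=5, y=5)
  Distance 8: (x=2, y=3), (x=1, y=4), (x=2, y=5)
  Distance 9: (x=1, y=3), (x=0, y=4)
  Distance 10: (x=1, y=2), (x=0, y=3), (x=0, y=5)
  Distance 11: (x=1, y=1), (x=0, y=2)
Total reachable: 32 (grid has 33 open cells total)

Answer: Reachable cells: 32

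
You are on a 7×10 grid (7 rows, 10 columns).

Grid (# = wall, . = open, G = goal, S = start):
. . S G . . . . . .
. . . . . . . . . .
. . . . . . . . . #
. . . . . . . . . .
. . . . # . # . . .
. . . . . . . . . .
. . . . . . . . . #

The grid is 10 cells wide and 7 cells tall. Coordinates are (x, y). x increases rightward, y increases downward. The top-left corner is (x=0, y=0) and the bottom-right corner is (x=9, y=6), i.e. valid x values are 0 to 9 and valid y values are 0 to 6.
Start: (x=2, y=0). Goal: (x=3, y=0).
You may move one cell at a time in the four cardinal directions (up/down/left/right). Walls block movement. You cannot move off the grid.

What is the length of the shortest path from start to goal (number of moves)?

Answer: Shortest path length: 1

Derivation:
BFS from (x=2, y=0) until reaching (x=3, y=0):
  Distance 0: (x=2, y=0)
  Distance 1: (x=1, y=0), (x=3, y=0), (x=2, y=1)  <- goal reached here
One shortest path (1 moves): (x=2, y=0) -> (x=3, y=0)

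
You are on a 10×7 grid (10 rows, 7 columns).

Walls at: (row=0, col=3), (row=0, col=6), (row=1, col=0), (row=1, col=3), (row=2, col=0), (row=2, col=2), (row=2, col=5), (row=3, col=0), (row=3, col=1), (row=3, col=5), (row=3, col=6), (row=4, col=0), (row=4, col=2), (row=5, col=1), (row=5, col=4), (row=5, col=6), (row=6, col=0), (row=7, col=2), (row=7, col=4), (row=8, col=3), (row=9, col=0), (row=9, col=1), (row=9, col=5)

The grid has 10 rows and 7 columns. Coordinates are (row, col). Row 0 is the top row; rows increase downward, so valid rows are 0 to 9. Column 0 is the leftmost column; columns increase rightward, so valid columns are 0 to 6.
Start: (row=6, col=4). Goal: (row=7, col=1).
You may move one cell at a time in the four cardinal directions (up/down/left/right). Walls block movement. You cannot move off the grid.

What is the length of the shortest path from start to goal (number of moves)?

Answer: Shortest path length: 4

Derivation:
BFS from (row=6, col=4) until reaching (row=7, col=1):
  Distance 0: (row=6, col=4)
  Distance 1: (row=6, col=3), (row=6, col=5)
  Distance 2: (row=5, col=3), (row=5, col=5), (row=6, col=2), (row=6, col=6), (row=7, col=3), (row=7, col=5)
  Distance 3: (row=4, col=3), (row=4, col=5), (row=5, col=2), (row=6, col=1), (row=7, col=6), (row=8, col=5)
  Distance 4: (row=3, col=3), (row=4, col=4), (row=4, col=6), (row=7, col=1), (row=8, col=4), (row=8, col=6)  <- goal reached here
One shortest path (4 moves): (row=6, col=4) -> (row=6, col=3) -> (row=6, col=2) -> (row=6, col=1) -> (row=7, col=1)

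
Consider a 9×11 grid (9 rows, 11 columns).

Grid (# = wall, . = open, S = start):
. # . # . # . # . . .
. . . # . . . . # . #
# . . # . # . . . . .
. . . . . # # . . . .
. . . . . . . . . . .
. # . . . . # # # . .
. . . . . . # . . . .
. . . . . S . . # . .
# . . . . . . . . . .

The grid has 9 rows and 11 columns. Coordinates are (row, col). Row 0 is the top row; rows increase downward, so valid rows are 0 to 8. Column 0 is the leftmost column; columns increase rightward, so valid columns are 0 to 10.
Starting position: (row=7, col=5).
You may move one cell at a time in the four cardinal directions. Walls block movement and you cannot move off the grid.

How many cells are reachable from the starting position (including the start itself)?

Answer: Reachable cells: 80

Derivation:
BFS flood-fill from (row=7, col=5):
  Distance 0: (row=7, col=5)
  Distance 1: (row=6, col=5), (row=7, col=4), (row=7, col=6), (row=8, col=5)
  Distance 2: (row=5, col=5), (row=6, col=4), (row=7, col=3), (row=7, col=7), (row=8, col=4), (row=8, col=6)
  Distance 3: (row=4, col=5), (row=5, col=4), (row=6, col=3), (row=6, col=7), (row=7, col=2), (row=8, col=3), (row=8, col=7)
  Distance 4: (row=4, col=4), (row=4, col=6), (row=5, col=3), (row=6, col=2), (row=6, col=8), (row=7, col=1), (row=8, col=2), (row=8, col=8)
  Distance 5: (row=3, col=4), (row=4, col=3), (row=4, col=7), (row=5, col=2), (row=6, col=1), (row=6, col=9), (row=7, col=0), (row=8, col=1), (row=8, col=9)
  Distance 6: (row=2, col=4), (row=3, col=3), (row=3, col=7), (row=4, col=2), (row=4, col=8), (row=5, col=9), (row=6, col=0), (row=6, col=10), (row=7, col=9), (row=8, col=10)
  Distance 7: (row=1, col=4), (row=2, col=7), (row=3, col=2), (row=3, col=8), (row=4, col=1), (row=4, col=9), (row=5, col=0), (row=5, col=10), (row=7, col=10)
  Distance 8: (row=0, col=4), (row=1, col=5), (row=1, col=7), (row=2, col=2), (row=2, col=6), (row=2, col=8), (row=3, col=1), (row=3, col=9), (row=4, col=0), (row=4, col=10)
  Distance 9: (row=1, col=2), (row=1, col=6), (row=2, col=1), (row=2, col=9), (row=3, col=0), (row=3, col=10)
  Distance 10: (row=0, col=2), (row=0, col=6), (row=1, col=1), (row=1, col=9), (row=2, col=10)
  Distance 11: (row=0, col=9), (row=1, col=0)
  Distance 12: (row=0, col=0), (row=0, col=8), (row=0, col=10)
Total reachable: 80 (grid has 80 open cells total)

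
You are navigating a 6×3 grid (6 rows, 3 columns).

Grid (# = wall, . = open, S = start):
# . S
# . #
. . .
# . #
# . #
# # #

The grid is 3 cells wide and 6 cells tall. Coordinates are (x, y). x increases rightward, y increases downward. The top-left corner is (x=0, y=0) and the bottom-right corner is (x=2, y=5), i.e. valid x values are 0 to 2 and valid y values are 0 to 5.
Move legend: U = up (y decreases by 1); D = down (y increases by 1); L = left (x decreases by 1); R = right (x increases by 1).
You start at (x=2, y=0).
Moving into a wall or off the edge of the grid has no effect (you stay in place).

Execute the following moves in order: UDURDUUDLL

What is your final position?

Answer: Final position: (x=1, y=0)

Derivation:
Start: (x=2, y=0)
  U (up): blocked, stay at (x=2, y=0)
  D (down): blocked, stay at (x=2, y=0)
  U (up): blocked, stay at (x=2, y=0)
  R (right): blocked, stay at (x=2, y=0)
  D (down): blocked, stay at (x=2, y=0)
  U (up): blocked, stay at (x=2, y=0)
  U (up): blocked, stay at (x=2, y=0)
  D (down): blocked, stay at (x=2, y=0)
  L (left): (x=2, y=0) -> (x=1, y=0)
  L (left): blocked, stay at (x=1, y=0)
Final: (x=1, y=0)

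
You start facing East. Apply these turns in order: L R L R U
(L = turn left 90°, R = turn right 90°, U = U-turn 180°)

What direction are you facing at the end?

Answer: Final heading: West

Derivation:
Start: East
  L (left (90° counter-clockwise)) -> North
  R (right (90° clockwise)) -> East
  L (left (90° counter-clockwise)) -> North
  R (right (90° clockwise)) -> East
  U (U-turn (180°)) -> West
Final: West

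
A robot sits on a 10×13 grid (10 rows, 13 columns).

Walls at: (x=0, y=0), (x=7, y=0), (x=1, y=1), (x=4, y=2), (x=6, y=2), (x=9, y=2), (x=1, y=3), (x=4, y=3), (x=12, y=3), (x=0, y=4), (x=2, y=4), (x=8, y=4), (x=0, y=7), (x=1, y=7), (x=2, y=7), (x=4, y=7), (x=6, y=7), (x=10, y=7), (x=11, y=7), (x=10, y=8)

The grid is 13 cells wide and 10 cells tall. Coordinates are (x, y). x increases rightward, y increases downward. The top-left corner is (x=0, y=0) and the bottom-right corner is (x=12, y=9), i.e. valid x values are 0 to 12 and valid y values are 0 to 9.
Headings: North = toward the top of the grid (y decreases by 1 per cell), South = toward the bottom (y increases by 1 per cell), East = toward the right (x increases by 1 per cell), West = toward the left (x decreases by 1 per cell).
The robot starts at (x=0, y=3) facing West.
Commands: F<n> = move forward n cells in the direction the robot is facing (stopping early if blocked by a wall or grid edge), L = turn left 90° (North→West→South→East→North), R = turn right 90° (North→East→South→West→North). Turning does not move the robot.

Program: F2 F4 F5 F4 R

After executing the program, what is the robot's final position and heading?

Start: (x=0, y=3), facing West
  F2: move forward 0/2 (blocked), now at (x=0, y=3)
  F4: move forward 0/4 (blocked), now at (x=0, y=3)
  F5: move forward 0/5 (blocked), now at (x=0, y=3)
  F4: move forward 0/4 (blocked), now at (x=0, y=3)
  R: turn right, now facing North
Final: (x=0, y=3), facing North

Answer: Final position: (x=0, y=3), facing North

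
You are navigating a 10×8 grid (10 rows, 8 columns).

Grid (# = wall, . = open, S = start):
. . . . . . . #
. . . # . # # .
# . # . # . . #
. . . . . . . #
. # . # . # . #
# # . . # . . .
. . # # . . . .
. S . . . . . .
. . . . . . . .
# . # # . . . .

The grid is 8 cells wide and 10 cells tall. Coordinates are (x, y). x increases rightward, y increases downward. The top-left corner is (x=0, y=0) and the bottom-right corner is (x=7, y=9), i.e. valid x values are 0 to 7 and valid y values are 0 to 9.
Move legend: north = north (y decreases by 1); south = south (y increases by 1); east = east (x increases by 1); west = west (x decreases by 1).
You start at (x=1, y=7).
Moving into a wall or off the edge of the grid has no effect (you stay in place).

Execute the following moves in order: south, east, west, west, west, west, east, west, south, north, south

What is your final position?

Answer: Final position: (x=0, y=8)

Derivation:
Start: (x=1, y=7)
  south (south): (x=1, y=7) -> (x=1, y=8)
  east (east): (x=1, y=8) -> (x=2, y=8)
  west (west): (x=2, y=8) -> (x=1, y=8)
  west (west): (x=1, y=8) -> (x=0, y=8)
  west (west): blocked, stay at (x=0, y=8)
  west (west): blocked, stay at (x=0, y=8)
  east (east): (x=0, y=8) -> (x=1, y=8)
  west (west): (x=1, y=8) -> (x=0, y=8)
  south (south): blocked, stay at (x=0, y=8)
  north (north): (x=0, y=8) -> (x=0, y=7)
  south (south): (x=0, y=7) -> (x=0, y=8)
Final: (x=0, y=8)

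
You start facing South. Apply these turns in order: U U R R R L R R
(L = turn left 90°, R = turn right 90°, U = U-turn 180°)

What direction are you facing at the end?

Start: South
  U (U-turn (180°)) -> North
  U (U-turn (180°)) -> South
  R (right (90° clockwise)) -> West
  R (right (90° clockwise)) -> North
  R (right (90° clockwise)) -> East
  L (left (90° counter-clockwise)) -> North
  R (right (90° clockwise)) -> East
  R (right (90° clockwise)) -> South
Final: South

Answer: Final heading: South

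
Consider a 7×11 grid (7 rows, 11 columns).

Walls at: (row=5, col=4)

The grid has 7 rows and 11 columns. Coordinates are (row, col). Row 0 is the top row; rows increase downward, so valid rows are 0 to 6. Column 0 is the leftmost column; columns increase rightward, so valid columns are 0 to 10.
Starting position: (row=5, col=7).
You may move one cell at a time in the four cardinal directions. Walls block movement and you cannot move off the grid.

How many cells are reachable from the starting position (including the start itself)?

BFS flood-fill from (row=5, col=7):
  Distance 0: (row=5, col=7)
  Distance 1: (row=4, col=7), (row=5, col=6), (row=5, col=8), (row=6, col=7)
  Distance 2: (row=3, col=7), (row=4, col=6), (row=4, col=8), (row=5, col=5), (row=5, col=9), (row=6, col=6), (row=6, col=8)
  Distance 3: (row=2, col=7), (row=3, col=6), (row=3, col=8), (row=4, col=5), (row=4, col=9), (row=5, col=10), (row=6, col=5), (row=6, col=9)
  Distance 4: (row=1, col=7), (row=2, col=6), (row=2, col=8), (row=3, col=5), (row=3, col=9), (row=4, col=4), (row=4, col=10), (row=6, col=4), (row=6, col=10)
  Distance 5: (row=0, col=7), (row=1, col=6), (row=1, col=8), (row=2, col=5), (row=2, col=9), (row=3, col=4), (row=3, col=10), (row=4, col=3), (row=6, col=3)
  Distance 6: (row=0, col=6), (row=0, col=8), (row=1, col=5), (row=1, col=9), (row=2, col=4), (row=2, col=10), (row=3, col=3), (row=4, col=2), (row=5, col=3), (row=6, col=2)
  Distance 7: (row=0, col=5), (row=0, col=9), (row=1, col=4), (row=1, col=10), (row=2, col=3), (row=3, col=2), (row=4, col=1), (row=5, col=2), (row=6, col=1)
  Distance 8: (row=0, col=4), (row=0, col=10), (row=1, col=3), (row=2, col=2), (row=3, col=1), (row=4, col=0), (row=5, col=1), (row=6, col=0)
  Distance 9: (row=0, col=3), (row=1, col=2), (row=2, col=1), (row=3, col=0), (row=5, col=0)
  Distance 10: (row=0, col=2), (row=1, col=1), (row=2, col=0)
  Distance 11: (row=0, col=1), (row=1, col=0)
  Distance 12: (row=0, col=0)
Total reachable: 76 (grid has 76 open cells total)

Answer: Reachable cells: 76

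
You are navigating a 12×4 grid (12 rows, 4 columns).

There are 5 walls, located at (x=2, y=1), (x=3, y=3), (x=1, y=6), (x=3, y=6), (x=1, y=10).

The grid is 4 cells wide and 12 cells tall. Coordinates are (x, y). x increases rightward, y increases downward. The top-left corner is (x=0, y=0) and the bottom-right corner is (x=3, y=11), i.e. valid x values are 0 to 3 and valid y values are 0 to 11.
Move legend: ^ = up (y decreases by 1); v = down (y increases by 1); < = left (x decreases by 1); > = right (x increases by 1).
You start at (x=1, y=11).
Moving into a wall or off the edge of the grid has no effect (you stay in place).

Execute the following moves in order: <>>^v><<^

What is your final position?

Answer: Final position: (x=1, y=11)

Derivation:
Start: (x=1, y=11)
  < (left): (x=1, y=11) -> (x=0, y=11)
  > (right): (x=0, y=11) -> (x=1, y=11)
  > (right): (x=1, y=11) -> (x=2, y=11)
  ^ (up): (x=2, y=11) -> (x=2, y=10)
  v (down): (x=2, y=10) -> (x=2, y=11)
  > (right): (x=2, y=11) -> (x=3, y=11)
  < (left): (x=3, y=11) -> (x=2, y=11)
  < (left): (x=2, y=11) -> (x=1, y=11)
  ^ (up): blocked, stay at (x=1, y=11)
Final: (x=1, y=11)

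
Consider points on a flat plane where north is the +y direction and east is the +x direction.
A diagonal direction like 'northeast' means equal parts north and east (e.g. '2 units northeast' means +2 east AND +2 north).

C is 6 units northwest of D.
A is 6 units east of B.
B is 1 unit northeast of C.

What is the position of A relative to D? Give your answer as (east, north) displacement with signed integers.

Answer: A is at (east=1, north=7) relative to D.

Derivation:
Place D at the origin (east=0, north=0).
  C is 6 units northwest of D: delta (east=-6, north=+6); C at (east=-6, north=6).
  B is 1 unit northeast of C: delta (east=+1, north=+1); B at (east=-5, north=7).
  A is 6 units east of B: delta (east=+6, north=+0); A at (east=1, north=7).
Therefore A relative to D: (east=1, north=7).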